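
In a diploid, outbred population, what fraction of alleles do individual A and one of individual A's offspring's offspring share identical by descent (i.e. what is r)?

0.25

Each parent–offspring link contributes a factor of 1/2, and independent paths through distinct common ancestors add.
Two parent–offspring links: r = (1/2)^2 = 1/4.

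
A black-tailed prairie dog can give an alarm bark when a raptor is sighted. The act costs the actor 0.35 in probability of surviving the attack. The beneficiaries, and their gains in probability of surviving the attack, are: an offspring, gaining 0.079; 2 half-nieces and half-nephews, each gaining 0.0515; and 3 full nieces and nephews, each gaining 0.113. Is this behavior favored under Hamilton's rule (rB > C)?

No

Hamilton's rule: the trait is favored when the sum of r·B over every recipient exceeds the actor's cost C.
r to an offspring = 1/2 (one parent–offspring link: r = (1/2)^1 = 1/2).
r to a half-niece or half-nephew = 0.125 (half-aunt/uncle↔niece/nephew: one path of length 3: r = (1/2)^3 = 1/8).
r to a full niece or nephew = 0.25 (full aunt/uncle↔niece/nephew: two paths of length 3 through the shared grandparent pair: r = 2·(1/2)^3 = 1/4).
Summing one r·B term per recipient: 1·0.5·0.079 + 2·0.125·0.0515 + 3·0.25·0.113 = 0.137125.
0.137125 < 0.35: the indirect benefit is less than the cost.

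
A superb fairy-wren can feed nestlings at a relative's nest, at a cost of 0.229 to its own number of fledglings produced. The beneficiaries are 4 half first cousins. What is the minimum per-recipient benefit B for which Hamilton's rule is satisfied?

r to a half first cousin = 0.0625 (half first cousins share one grandparent — one path of length 4: r = (1/2)^4 = 1/16).
Hamilton's rule with n recipients of equal r: n·r·B > C, so B > C/(n·r) = 0.229/(4·0.0625) = 0.916.

0.916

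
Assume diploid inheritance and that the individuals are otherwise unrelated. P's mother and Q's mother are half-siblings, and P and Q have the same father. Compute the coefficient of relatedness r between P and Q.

Wright's path rule: contributions from independent ancestry routes add.
P and Q are related in two ways: half first cousins through their mothers (r = 1/16) and half-sibs through their shared father (r = 1/4).
r = 1/16 + 1/4 = 5/16 = 0.3125.

0.3125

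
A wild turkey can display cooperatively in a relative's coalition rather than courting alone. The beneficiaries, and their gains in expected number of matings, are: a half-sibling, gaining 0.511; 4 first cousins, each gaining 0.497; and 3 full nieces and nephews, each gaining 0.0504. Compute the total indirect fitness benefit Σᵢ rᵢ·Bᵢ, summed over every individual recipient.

r to a half-sibling = 1/4 (half-sibs share one parent — one path of length 2: r = (1/2)^2 = 1/4).
r to a first cousin = 1/8 (first cousins share one grandparent pair — two paths of length 4: r = 2·(1/2)^4 = 1/8).
r to a full niece or nephew = 0.25 (full aunt/uncle↔niece/nephew: two paths of length 3 through the shared grandparent pair: r = 2·(1/2)^3 = 1/4).
Summing one r·B term per recipient: 1·0.25·0.511 + 4·0.125·0.497 + 3·0.25·0.0504 = 0.41405.

0.41405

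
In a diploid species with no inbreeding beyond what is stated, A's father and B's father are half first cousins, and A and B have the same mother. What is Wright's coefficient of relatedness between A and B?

Wright's path rule: contributions from independent ancestry routes add.
A and B are related in two ways: half second cousins through their fathers (r = 1/64) and half-sibs through their shared mother (r = 1/4).
r = 1/64 + 1/4 = 17/64 = 0.265625.

0.265625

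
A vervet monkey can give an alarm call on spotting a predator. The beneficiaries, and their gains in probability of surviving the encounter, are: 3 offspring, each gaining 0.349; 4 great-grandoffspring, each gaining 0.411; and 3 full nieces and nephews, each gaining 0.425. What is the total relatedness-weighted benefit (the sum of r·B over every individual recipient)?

1.04775

r to an offspring = 1/2 (one parent–offspring link: r = (1/2)^1 = 1/2).
r to a great-grandoffspring = 1/8 (three parent–offspring links: r = (1/2)^3 = 1/8).
r to a full niece or nephew = 0.25 (full aunt/uncle↔niece/nephew: two paths of length 3 through the shared grandparent pair: r = 2·(1/2)^3 = 1/4).
Summing one r·B term per recipient: 3·0.5·0.349 + 4·0.125·0.411 + 3·0.25·0.425 = 1.04775.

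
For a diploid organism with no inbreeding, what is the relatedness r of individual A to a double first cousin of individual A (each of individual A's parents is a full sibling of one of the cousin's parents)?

Each parent–offspring link contributes a factor of 1/2, and independent paths through distinct common ancestors add.
Double first cousins share both grandparent pairs — four paths of length 4: r = 4·(1/2)^4 = 1/4.

0.25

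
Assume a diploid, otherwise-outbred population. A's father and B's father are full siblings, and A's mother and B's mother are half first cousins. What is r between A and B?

Independent pedigree routes through distinct common ancestors add.
A and B are related in two ways: first cousins through their fathers (r = 1/8) and half second cousins through their mothers (r = 1/64).
r = 1/8 + 1/64 = 0.140625.

0.140625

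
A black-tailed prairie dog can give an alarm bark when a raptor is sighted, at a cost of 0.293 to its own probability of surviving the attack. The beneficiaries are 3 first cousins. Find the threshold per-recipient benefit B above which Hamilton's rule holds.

r to a first cousin = 0.125 (first cousins share one grandparent pair — two paths of length 4: r = 2·(1/2)^4 = 1/8).
Hamilton's rule with n recipients of equal r: n·r·B > C, so B > C/(n·r) = 0.293/(3·0.125) = 0.7813.

0.7813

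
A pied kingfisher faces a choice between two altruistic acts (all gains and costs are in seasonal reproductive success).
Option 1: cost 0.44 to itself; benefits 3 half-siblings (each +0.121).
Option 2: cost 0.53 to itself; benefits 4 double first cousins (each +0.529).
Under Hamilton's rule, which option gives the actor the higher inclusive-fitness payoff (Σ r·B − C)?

Option 2

Option 1: r to a half-sibling = 0.25.
Option 1: Σ r·B − C = (3·0.25·0.121) − 0.44 = -0.34925.
Option 2: r to a double first cousin = 0.25.
Option 2: Σ r·B − C = (4·0.25·0.529) − 0.53 = -0.001.
Option 2 has the higher net inclusive-fitness payoff.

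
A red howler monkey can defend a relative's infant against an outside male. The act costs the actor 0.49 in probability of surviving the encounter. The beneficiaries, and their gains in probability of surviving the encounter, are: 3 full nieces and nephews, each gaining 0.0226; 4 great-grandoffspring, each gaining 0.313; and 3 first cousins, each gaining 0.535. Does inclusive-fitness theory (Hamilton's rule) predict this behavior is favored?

Hamilton's rule: the trait is favored when the sum of r·B over every recipient exceeds the actor's cost C.
r to a full niece or nephew = 0.25 (full aunt/uncle↔niece/nephew: two paths of length 3 through the shared grandparent pair: r = 2·(1/2)^3 = 1/4).
r to a great-grandoffspring = 1/8 (three parent–offspring links: r = (1/2)^3 = 1/8).
r to a first cousin = 0.125 (first cousins share one grandparent pair — two paths of length 4: r = 2·(1/2)^4 = 1/8).
Summing one r·B term per recipient: 3·0.25·0.0226 + 4·0.125·0.313 + 3·0.125·0.535 = 0.374075.
0.374075 < 0.49: the indirect benefit is less than the cost.

No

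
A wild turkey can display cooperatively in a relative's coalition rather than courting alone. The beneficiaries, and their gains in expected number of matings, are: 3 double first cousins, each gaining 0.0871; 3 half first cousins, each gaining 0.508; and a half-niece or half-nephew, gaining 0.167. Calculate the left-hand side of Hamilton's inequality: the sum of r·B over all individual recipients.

r to a double first cousin = 0.25 (double first cousins share both grandparent pairs — four paths of length 4: r = 4·(1/2)^4 = 1/4).
r to a half first cousin = 1/16 (half first cousins share one grandparent — one path of length 4: r = (1/2)^4 = 1/16).
r to a half-niece or half-nephew = 0.125 (half-aunt/uncle↔niece/nephew: one path of length 3: r = (1/2)^3 = 1/8).
Summing one r·B term per recipient: 3·0.25·0.0871 + 3·0.0625·0.508 + 1·0.125·0.167 = 0.18145.

0.18145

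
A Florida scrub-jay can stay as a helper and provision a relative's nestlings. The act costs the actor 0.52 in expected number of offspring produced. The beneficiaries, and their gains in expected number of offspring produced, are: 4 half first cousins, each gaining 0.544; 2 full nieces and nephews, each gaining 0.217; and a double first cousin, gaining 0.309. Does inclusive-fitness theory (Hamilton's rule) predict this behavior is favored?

No

Hamilton's rule: the trait is favored when the sum of r·B over every recipient exceeds the actor's cost C.
r to a half first cousin = 0.0625 (half first cousins share one grandparent — one path of length 4: r = (1/2)^4 = 1/16).
r to a full niece or nephew = 0.25 (full aunt/uncle↔niece/nephew: two paths of length 3 through the shared grandparent pair: r = 2·(1/2)^3 = 1/4).
r to a double first cousin = 0.25 (double first cousins share both grandparent pairs — four paths of length 4: r = 4·(1/2)^4 = 1/4).
Summing one r·B term per recipient: 4·0.0625·0.544 + 2·0.25·0.217 + 1·0.25·0.309 = 0.32175.
0.32175 < 0.52: the indirect benefit is less than the cost.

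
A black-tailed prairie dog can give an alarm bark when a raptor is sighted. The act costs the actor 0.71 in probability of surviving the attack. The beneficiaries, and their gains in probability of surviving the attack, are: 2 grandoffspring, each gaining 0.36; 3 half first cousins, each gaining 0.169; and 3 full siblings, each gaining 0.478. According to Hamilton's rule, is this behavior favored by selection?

Yes

Hamilton's rule: the trait is favored when the sum of r·B over every recipient exceeds the actor's cost C.
r to a grandoffspring = 1/4 (two parent–offspring links: r = (1/2)^2 = 1/4).
r to a half first cousin = 0.0625 (half first cousins share one grandparent — one path of length 4: r = (1/2)^4 = 1/16).
r to a full sibling = 1/2 (full sibs share both parents — two paths of length 2: r = 2·(1/2)^2 = 1/2).
Summing one r·B term per recipient: 2·0.25·0.36 + 3·0.0625·0.169 + 3·0.5·0.478 = 0.9286875.
0.9286875 > 0.71: the indirect benefit exceeds the cost.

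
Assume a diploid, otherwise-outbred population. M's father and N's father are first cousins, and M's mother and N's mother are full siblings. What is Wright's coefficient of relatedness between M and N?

With two independent routes of shared ancestry, r is the sum of the two contributions.
M and N are related in two ways: second cousins through their fathers (r = 1/32) and first cousins through their mothers (r = 1/8).
r = 1/32 + 1/8 = 5/32 = 0.15625.

0.15625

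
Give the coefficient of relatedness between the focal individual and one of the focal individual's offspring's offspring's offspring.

Each parent–offspring link contributes a factor of 1/2, and independent paths through distinct common ancestors add.
Three parent–offspring links: r = (1/2)^3 = 1/8.

0.125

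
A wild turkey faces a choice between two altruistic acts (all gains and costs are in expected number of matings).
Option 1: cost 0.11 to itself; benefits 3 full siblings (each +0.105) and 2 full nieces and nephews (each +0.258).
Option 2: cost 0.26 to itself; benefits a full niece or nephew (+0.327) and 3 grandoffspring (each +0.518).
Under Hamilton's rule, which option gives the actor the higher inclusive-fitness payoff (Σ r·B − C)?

Option 1: r to a full sibling = 0.5.
Option 1: r to a full niece or nephew = 0.25.
Option 1: Σ r·B − C = (3·0.5·0.105 + 2·0.25·0.258) − 0.11 = 0.1765.
Option 2: r to a full niece or nephew = 0.25.
Option 2: r to a grandoffspring = 0.25.
Option 2: Σ r·B − C = (1·0.25·0.327 + 3·0.25·0.518) − 0.26 = 0.21025.
Option 2 has the higher net inclusive-fitness payoff.

Option 2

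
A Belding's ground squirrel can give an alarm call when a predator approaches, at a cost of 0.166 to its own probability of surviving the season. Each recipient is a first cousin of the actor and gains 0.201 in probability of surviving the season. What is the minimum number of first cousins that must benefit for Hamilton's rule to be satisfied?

7

r to a first cousin = 0.125 (first cousins share one grandparent pair — two paths of length 4: r = 2·(1/2)^4 = 1/8).
Hamilton's rule: n·r·B > C  ⇒  n > C/(r·B) = 0.166/(0.125·0.201) = 6.607.
The smallest integer exceeding 6.607 is 7.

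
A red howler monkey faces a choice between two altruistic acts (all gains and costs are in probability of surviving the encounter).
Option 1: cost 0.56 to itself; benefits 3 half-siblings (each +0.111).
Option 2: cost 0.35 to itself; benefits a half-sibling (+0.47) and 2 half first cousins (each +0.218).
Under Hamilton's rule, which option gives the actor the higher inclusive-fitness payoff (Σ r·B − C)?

Option 1: r to a half-sibling = 0.25.
Option 1: Σ r·B − C = (3·0.25·0.111) − 0.56 = -0.47675.
Option 2: r to a half-sibling = 0.25.
Option 2: r to a half first cousin = 0.0625.
Option 2: Σ r·B − C = (1·0.25·0.47 + 2·0.0625·0.218) − 0.35 = -0.20525.
Option 2 has the higher net inclusive-fitness payoff.

Option 2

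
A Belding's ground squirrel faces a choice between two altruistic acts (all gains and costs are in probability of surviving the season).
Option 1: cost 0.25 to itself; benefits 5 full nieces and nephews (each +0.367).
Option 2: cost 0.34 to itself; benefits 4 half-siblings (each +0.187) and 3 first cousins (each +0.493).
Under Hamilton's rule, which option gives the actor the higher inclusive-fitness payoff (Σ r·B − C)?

Option 1

Option 1: r to a full niece or nephew = 0.25.
Option 1: Σ r·B − C = (5·0.25·0.367) − 0.25 = 0.20875.
Option 2: r to a half-sibling = 0.25.
Option 2: r to a first cousin = 0.125.
Option 2: Σ r·B − C = (4·0.25·0.187 + 3·0.125·0.493) − 0.34 = 0.031875.
Option 1 has the higher net inclusive-fitness payoff.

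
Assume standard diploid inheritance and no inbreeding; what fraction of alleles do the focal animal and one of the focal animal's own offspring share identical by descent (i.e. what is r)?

Each parent–offspring link contributes a factor of 1/2, and independent paths through distinct common ancestors add.
One parent–offspring link: r = (1/2)^1 = 1/2.

0.5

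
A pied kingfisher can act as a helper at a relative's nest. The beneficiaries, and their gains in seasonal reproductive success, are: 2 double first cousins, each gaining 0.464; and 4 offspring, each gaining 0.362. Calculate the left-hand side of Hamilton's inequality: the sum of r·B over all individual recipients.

0.956

r to a double first cousin = 1/4 (double first cousins share both grandparent pairs — four paths of length 4: r = 4·(1/2)^4 = 1/4).
r to an offspring = 0.5 (one parent–offspring link: r = (1/2)^1 = 1/2).
Summing one r·B term per recipient: 2·0.25·0.464 + 4·0.5·0.362 = 0.956.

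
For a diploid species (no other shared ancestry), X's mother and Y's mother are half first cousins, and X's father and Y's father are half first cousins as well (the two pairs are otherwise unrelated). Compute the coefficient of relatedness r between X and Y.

Independent pedigree routes through distinct common ancestors add.
X and Y are related in two ways: half second cousins through their mothers (r = 1/64) and half second cousins through their fathers (r = 1/64).
r = 1/64 + 1/64 = 1/32 = 0.03125.

0.03125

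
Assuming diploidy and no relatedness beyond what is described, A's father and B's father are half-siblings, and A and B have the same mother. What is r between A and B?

0.3125

Wright's path rule: contributions from independent ancestry routes add.
A and B are related in two ways: half first cousins through their fathers (r = 1/16) and half-sibs through their shared mother (r = 1/4).
r = 1/16 + 1/4 = 0.3125.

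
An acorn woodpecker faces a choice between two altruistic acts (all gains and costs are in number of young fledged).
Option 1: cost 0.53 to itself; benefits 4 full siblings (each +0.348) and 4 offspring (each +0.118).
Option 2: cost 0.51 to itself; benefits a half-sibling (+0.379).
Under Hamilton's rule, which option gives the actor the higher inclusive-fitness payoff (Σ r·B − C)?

Option 1

Option 1: r to a full sibling = 0.5.
Option 1: r to an offspring = 0.5.
Option 1: Σ r·B − C = (4·0.5·0.348 + 4·0.5·0.118) − 0.53 = 0.402.
Option 2: r to a half-sibling = 0.25.
Option 2: Σ r·B − C = (1·0.25·0.379) − 0.51 = -0.41525.
Option 1 has the higher net inclusive-fitness payoff.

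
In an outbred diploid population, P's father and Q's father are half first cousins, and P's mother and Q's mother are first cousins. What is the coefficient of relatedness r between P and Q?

Relatedness sums over independent paths through distinct common ancestors.
P and Q are related in two ways: half second cousins through their fathers (r = 1/64) and second cousins through their mothers (r = 1/32).
r = 1/64 + 1/32 = 3/64 = 0.046875.

0.046875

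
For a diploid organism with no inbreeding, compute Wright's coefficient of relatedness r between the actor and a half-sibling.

0.25

Half-sibs share one parent — one path of length 2: r = (1/2)^2 = 1/4.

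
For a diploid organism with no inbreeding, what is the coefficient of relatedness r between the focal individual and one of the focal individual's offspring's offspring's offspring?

0.125

Each parent–offspring link contributes a factor of 1/2, and independent paths through distinct common ancestors add.
Three parent–offspring links: r = (1/2)^3 = 1/8.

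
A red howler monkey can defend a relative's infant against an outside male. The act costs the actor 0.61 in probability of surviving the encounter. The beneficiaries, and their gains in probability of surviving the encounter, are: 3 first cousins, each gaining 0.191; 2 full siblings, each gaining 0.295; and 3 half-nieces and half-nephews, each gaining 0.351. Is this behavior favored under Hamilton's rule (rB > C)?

No

Hamilton's rule: the trait is favored when the sum of r·B over every recipient exceeds the actor's cost C.
r to a first cousin = 1/8 (first cousins share one grandparent pair — two paths of length 4: r = 2·(1/2)^4 = 1/8).
r to a full sibling = 0.5 (full sibs share both parents — two paths of length 2: r = 2·(1/2)^2 = 1/2).
r to a half-niece or half-nephew = 0.125 (half-aunt/uncle↔niece/nephew: one path of length 3: r = (1/2)^3 = 1/8).
Summing one r·B term per recipient: 3·0.125·0.191 + 2·0.5·0.295 + 3·0.125·0.351 = 0.49825.
0.49825 < 0.61: the indirect benefit is less than the cost.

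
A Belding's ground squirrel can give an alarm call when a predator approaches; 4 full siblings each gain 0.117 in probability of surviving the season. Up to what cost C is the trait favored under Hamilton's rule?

r to a full sibling = 0.5 (full sibs share both parents — two paths of length 2: r = 2·(1/2)^2 = 1/2).
Hamilton's rule: n·r·B > C, so the trait is favored while C < n·r·B = 4·0.5·0.117 = 0.234.

0.234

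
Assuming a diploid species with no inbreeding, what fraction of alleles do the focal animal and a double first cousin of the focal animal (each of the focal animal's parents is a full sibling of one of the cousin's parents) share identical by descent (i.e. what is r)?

0.25

Each parent–offspring link contributes a factor of 1/2, and independent paths through distinct common ancestors add.
Double first cousins share both grandparent pairs — four paths of length 4: r = 4·(1/2)^4 = 1/4.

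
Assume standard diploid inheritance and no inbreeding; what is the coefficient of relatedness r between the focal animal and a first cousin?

0.125

First cousins share one grandparent pair — two paths of length 4: r = 2·(1/2)^4 = 1/8.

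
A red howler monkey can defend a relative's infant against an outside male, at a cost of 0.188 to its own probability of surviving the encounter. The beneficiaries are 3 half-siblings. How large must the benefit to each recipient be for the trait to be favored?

0.2507

r to a half-sibling = 0.25 (half-sibs share one parent — one path of length 2: r = (1/2)^2 = 1/4).
Hamilton's rule with n recipients of equal r: n·r·B > C, so B > C/(n·r) = 0.188/(3·0.25) = 0.2507.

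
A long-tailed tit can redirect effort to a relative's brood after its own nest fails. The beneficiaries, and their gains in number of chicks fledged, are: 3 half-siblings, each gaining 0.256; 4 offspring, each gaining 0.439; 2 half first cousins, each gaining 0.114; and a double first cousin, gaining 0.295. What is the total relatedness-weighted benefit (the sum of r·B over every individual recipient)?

r to a half-sibling = 1/4 (half-sibs share one parent — one path of length 2: r = (1/2)^2 = 1/4).
r to an offspring = 1/2 (one parent–offspring link: r = (1/2)^1 = 1/2).
r to a half first cousin = 0.0625 (half first cousins share one grandparent — one path of length 4: r = (1/2)^4 = 1/16).
r to a double first cousin = 0.25 (double first cousins share both grandparent pairs — four paths of length 4: r = 4·(1/2)^4 = 1/4).
Summing one r·B term per recipient: 3·0.25·0.256 + 4·0.5·0.439 + 2·0.0625·0.114 + 1·0.25·0.295 = 1.158.

1.158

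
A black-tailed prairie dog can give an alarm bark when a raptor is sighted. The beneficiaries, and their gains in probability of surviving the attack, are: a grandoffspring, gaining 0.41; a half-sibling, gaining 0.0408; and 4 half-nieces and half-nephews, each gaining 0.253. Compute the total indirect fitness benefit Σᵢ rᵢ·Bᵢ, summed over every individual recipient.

r to a grandoffspring = 1/4 (two parent–offspring links: r = (1/2)^2 = 1/4).
r to a half-sibling = 1/4 (half-sibs share one parent — one path of length 2: r = (1/2)^2 = 1/4).
r to a half-niece or half-nephew = 1/8 (half-aunt/uncle↔niece/nephew: one path of length 3: r = (1/2)^3 = 1/8).
Summing one r·B term per recipient: 1·0.25·0.41 + 1·0.25·0.0408 + 4·0.125·0.253 = 0.2392.

0.2392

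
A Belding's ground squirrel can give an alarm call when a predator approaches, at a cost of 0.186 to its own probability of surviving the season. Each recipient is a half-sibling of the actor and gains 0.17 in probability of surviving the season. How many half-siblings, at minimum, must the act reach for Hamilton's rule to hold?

5

r to a half-sibling = 0.25 (half-sibs share one parent — one path of length 2: r = (1/2)^2 = 1/4).
Hamilton's rule: n·r·B > C  ⇒  n > C/(r·B) = 0.186/(0.25·0.17) = 4.376.
The smallest integer exceeding 4.376 is 5.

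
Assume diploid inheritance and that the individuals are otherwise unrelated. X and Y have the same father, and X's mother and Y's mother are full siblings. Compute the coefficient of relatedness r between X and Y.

With two independent routes of shared ancestry, r is the sum of the two contributions.
X and Y are related in two ways: half-sibs through their shared father (r = 1/4) and first cousins through their mothers (r = 1/8).
r = 1/4 + 1/8 = 3/8 = 0.375.

0.375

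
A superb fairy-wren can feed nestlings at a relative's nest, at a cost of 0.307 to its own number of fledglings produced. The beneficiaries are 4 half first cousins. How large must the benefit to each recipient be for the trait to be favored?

1.228

r to a half first cousin = 0.0625 (half first cousins share one grandparent — one path of length 4: r = (1/2)^4 = 1/16).
Hamilton's rule with n recipients of equal r: n·r·B > C, so B > C/(n·r) = 0.307/(4·0.0625) = 1.228.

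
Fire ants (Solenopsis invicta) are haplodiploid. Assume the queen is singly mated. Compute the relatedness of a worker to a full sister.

0.75

Haplodiploid full sisters inherit their father's entire haploid genome identically (contributing 1/2) and on average half of their mother's contribution (1/2 · 1/2 = 1/4); r = 1/2 + 1/4 = 3/4.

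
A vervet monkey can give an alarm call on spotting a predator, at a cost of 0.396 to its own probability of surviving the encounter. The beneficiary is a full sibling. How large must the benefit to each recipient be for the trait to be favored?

0.792

r to a full sibling = 1/2 (full sibs share both parents — two paths of length 2: r = 2·(1/2)^2 = 1/2).
Hamilton's rule with n recipients of equal r: n·r·B > C, so B > C/(n·r) = 0.396/(1·0.5) = 0.792.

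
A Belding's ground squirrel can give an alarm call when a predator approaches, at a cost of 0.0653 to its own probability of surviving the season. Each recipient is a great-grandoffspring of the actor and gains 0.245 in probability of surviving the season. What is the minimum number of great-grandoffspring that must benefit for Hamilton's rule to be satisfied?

3

r to a great-grandoffspring = 0.125 (three parent–offspring links: r = (1/2)^3 = 1/8).
Hamilton's rule: n·r·B > C  ⇒  n > C/(r·B) = 0.0653/(0.125·0.245) = 2.132.
The smallest integer exceeding 2.132 is 3.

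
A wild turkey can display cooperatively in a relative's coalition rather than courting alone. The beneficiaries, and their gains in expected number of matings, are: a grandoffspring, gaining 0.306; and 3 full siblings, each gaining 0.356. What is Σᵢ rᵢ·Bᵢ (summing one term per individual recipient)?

0.6105

r to a grandoffspring = 0.25 (two parent–offspring links: r = (1/2)^2 = 1/4).
r to a full sibling = 1/2 (full sibs share both parents — two paths of length 2: r = 2·(1/2)^2 = 1/2).
Summing one r·B term per recipient: 1·0.25·0.306 + 3·0.5·0.356 = 0.6105.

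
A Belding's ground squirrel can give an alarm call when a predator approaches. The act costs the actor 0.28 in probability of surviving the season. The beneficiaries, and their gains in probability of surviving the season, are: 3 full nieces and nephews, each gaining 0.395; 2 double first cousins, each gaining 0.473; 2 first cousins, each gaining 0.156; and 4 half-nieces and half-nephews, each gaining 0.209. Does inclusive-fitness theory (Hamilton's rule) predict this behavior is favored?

Yes

Hamilton's rule: the trait is favored when the sum of r·B over every recipient exceeds the actor's cost C.
r to a full niece or nephew = 1/4 (full aunt/uncle↔niece/nephew: two paths of length 3 through the shared grandparent pair: r = 2·(1/2)^3 = 1/4).
r to a double first cousin = 0.25 (double first cousins share both grandparent pairs — four paths of length 4: r = 4·(1/2)^4 = 1/4).
r to a first cousin = 1/8 (first cousins share one grandparent pair — two paths of length 4: r = 2·(1/2)^4 = 1/8).
r to a half-niece or half-nephew = 0.125 (half-aunt/uncle↔niece/nephew: one path of length 3: r = (1/2)^3 = 1/8).
Summing one r·B term per recipient: 3·0.25·0.395 + 2·0.25·0.473 + 2·0.125·0.156 + 4·0.125·0.209 = 0.67625.
0.67625 > 0.28: the indirect benefit exceeds the cost.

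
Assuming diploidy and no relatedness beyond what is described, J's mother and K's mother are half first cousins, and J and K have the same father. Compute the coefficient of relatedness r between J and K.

Independent pedigree routes through distinct common ancestors add.
J and K are related in two ways: half second cousins through their mothers (r = 1/64) and half-sibs through their shared father (r = 1/4).
r = 1/64 + 1/4 = 0.265625.

0.265625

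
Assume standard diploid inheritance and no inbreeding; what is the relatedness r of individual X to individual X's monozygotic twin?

Each parent–offspring link contributes a factor of 1/2, and independent paths through distinct common ancestors add.
Monozygotic twins share every allele identical by descent: r = 1.

1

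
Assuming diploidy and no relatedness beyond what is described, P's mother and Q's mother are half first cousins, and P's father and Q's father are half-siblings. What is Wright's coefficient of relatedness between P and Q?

0.078125

Wright's path rule: contributions from independent ancestry routes add.
P and Q are related in two ways: half second cousins through their mothers (r = 1/64) and half first cousins through their fathers (r = 1/16).
r = 1/64 + 1/16 = 0.078125.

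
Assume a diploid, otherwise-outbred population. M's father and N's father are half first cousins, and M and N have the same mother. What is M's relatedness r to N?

0.265625

Relatedness sums over independent paths through distinct common ancestors.
M and N are related in two ways: half second cousins through their fathers (r = 1/64) and half-sibs through their shared mother (r = 1/4).
r = 1/64 + 1/4 = 0.265625.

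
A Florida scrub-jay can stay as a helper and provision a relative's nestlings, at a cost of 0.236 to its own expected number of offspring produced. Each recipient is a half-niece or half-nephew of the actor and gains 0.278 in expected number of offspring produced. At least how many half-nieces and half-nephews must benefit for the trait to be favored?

r to a half-niece or half-nephew = 1/8 (half-aunt/uncle↔niece/nephew: one path of length 3: r = (1/2)^3 = 1/8).
Hamilton's rule: n·r·B > C  ⇒  n > C/(r·B) = 0.236/(0.125·0.278) = 6.791.
The smallest integer exceeding 6.791 is 7.

7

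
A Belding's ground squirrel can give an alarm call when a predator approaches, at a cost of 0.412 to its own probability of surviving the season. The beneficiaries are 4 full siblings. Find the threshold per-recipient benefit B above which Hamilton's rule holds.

0.206

r to a full sibling = 1/2 (full sibs share both parents — two paths of length 2: r = 2·(1/2)^2 = 1/2).
Hamilton's rule with n recipients of equal r: n·r·B > C, so B > C/(n·r) = 0.412/(4·0.5) = 0.206.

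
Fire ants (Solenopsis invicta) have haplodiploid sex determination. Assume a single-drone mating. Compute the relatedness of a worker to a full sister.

0.75

Haplodiploid full sisters inherit their father's entire haploid genome identically (contributing 1/2) and on average half of their mother's contribution (1/2 · 1/2 = 1/4); r = 1/2 + 1/4 = 3/4.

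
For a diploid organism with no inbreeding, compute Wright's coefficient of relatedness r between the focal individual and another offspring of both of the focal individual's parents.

0.5

Each parent–offspring link contributes a factor of 1/2, and independent paths through distinct common ancestors add.
Full sibs share both parents — two paths of length 2: r = 2·(1/2)^2 = 1/2.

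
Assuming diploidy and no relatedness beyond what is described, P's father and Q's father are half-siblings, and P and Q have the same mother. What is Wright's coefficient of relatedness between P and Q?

0.3125

Relatedness sums over independent paths through distinct common ancestors.
P and Q are related in two ways: half first cousins through their fathers (r = 1/16) and half-sibs through their shared mother (r = 1/4).
r = 1/16 + 1/4 = 5/16 = 0.3125.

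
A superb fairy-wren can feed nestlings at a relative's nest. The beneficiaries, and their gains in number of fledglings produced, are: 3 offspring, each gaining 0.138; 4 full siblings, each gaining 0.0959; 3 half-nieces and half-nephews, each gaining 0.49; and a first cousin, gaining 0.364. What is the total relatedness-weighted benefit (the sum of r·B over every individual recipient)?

r to an offspring = 1/2 (one parent–offspring link: r = (1/2)^1 = 1/2).
r to a full sibling = 1/2 (full sibs share both parents — two paths of length 2: r = 2·(1/2)^2 = 1/2).
r to a half-niece or half-nephew = 1/8 (half-aunt/uncle↔niece/nephew: one path of length 3: r = (1/2)^3 = 1/8).
r to a first cousin = 1/8 (first cousins share one grandparent pair — two paths of length 4: r = 2·(1/2)^4 = 1/8).
Summing one r·B term per recipient: 3·0.5·0.138 + 4·0.5·0.0959 + 3·0.125·0.49 + 1·0.125·0.364 = 0.62805.

0.62805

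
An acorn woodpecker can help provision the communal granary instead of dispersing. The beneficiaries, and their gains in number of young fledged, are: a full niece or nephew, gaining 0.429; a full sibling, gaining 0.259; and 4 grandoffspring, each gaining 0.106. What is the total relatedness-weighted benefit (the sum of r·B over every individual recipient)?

r to a full niece or nephew = 0.25 (full aunt/uncle↔niece/nephew: two paths of length 3 through the shared grandparent pair: r = 2·(1/2)^3 = 1/4).
r to a full sibling = 1/2 (full sibs share both parents — two paths of length 2: r = 2·(1/2)^2 = 1/2).
r to a grandoffspring = 0.25 (two parent–offspring links: r = (1/2)^2 = 1/4).
Summing one r·B term per recipient: 1·0.25·0.429 + 1·0.5·0.259 + 4·0.25·0.106 = 0.34275.

0.34275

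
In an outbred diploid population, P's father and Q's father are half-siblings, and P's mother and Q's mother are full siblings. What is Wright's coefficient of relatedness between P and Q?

0.1875

Wright's path rule: contributions from independent ancestry routes add.
P and Q are related in two ways: half first cousins through their fathers (r = 1/16) and first cousins through their mothers (r = 1/8).
r = 1/16 + 1/8 = 0.1875.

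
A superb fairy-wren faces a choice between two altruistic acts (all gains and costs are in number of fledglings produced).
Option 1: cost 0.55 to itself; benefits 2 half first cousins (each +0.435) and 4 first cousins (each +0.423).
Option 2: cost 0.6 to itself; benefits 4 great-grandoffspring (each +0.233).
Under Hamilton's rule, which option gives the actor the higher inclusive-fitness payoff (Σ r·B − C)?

Option 1: r to a half first cousin = 0.0625.
Option 1: r to a first cousin = 0.125.
Option 1: Σ r·B − C = (2·0.0625·0.435 + 4·0.125·0.423) − 0.55 = -0.284125.
Option 2: r to a great-grandoffspring = 0.125.
Option 2: Σ r·B − C = (4·0.125·0.233) − 0.6 = -0.4835.
Option 1 has the higher net inclusive-fitness payoff.

Option 1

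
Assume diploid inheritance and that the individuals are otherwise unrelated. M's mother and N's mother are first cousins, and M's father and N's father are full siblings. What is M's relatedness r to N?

Relatedness sums over independent paths through distinct common ancestors.
M and N are related in two ways: second cousins through their mothers (r = 1/32) and first cousins through their fathers (r = 1/8).
r = 1/32 + 1/8 = 0.15625.

0.15625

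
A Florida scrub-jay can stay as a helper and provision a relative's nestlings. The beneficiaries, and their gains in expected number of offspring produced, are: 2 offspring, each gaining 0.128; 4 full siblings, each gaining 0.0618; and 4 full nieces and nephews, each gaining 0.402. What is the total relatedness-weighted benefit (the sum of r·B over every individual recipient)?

r to an offspring = 0.5 (one parent–offspring link: r = (1/2)^1 = 1/2).
r to a full sibling = 1/2 (full sibs share both parents — two paths of length 2: r = 2·(1/2)^2 = 1/2).
r to a full niece or nephew = 0.25 (full aunt/uncle↔niece/nephew: two paths of length 3 through the shared grandparent pair: r = 2·(1/2)^3 = 1/4).
Summing one r·B term per recipient: 2·0.5·0.128 + 4·0.5·0.0618 + 4·0.25·0.402 = 0.6536.

0.6536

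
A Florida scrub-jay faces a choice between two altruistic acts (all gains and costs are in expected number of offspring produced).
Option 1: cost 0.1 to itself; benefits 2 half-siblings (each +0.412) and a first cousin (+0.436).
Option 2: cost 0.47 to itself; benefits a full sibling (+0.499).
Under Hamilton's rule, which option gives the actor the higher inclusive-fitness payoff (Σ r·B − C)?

Option 1: r to a half-sibling = 0.25.
Option 1: r to a first cousin = 0.125.
Option 1: Σ r·B − C = (2·0.25·0.412 + 1·0.125·0.436) − 0.1 = 0.1605.
Option 2: r to a full sibling = 0.5.
Option 2: Σ r·B − C = (1·0.5·0.499) − 0.47 = -0.2205.
Option 1 has the higher net inclusive-fitness payoff.

Option 1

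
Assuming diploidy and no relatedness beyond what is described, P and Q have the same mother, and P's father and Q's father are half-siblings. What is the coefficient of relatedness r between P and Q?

0.3125

Independent pedigree routes through distinct common ancestors add.
P and Q are related in two ways: half-sibs through their shared mother (r = 1/4) and half first cousins through their fathers (r = 1/16).
r = 1/4 + 1/16 = 5/16 = 0.3125.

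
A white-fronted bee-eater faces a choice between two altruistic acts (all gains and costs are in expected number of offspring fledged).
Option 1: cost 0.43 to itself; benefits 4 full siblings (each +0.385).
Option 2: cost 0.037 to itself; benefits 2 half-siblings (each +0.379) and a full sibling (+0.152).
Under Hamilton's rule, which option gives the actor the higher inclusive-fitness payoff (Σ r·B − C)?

Option 1: r to a full sibling = 0.5.
Option 1: Σ r·B − C = (4·0.5·0.385) − 0.43 = 0.34.
Option 2: r to a half-sibling = 0.25.
Option 2: r to a full sibling = 0.5.
Option 2: Σ r·B − C = (2·0.25·0.379 + 1·0.5·0.152) − 0.037 = 0.2285.
Option 1 has the higher net inclusive-fitness payoff.

Option 1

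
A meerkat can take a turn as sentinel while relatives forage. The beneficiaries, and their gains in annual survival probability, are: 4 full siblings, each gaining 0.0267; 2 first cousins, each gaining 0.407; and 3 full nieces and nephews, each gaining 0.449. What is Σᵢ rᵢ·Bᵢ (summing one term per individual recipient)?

r to a full sibling = 0.5 (full sibs share both parents — two paths of length 2: r = 2·(1/2)^2 = 1/2).
r to a first cousin = 1/8 (first cousins share one grandparent pair — two paths of length 4: r = 2·(1/2)^4 = 1/8).
r to a full niece or nephew = 0.25 (full aunt/uncle↔niece/nephew: two paths of length 3 through the shared grandparent pair: r = 2·(1/2)^3 = 1/4).
Summing one r·B term per recipient: 4·0.5·0.0267 + 2·0.125·0.407 + 3·0.25·0.449 = 0.4919.

0.4919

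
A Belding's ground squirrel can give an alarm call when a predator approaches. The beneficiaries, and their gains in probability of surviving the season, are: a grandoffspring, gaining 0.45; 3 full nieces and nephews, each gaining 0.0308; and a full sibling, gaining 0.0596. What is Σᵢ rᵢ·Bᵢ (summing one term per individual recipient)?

0.1654

r to a grandoffspring = 1/4 (two parent–offspring links: r = (1/2)^2 = 1/4).
r to a full niece or nephew = 0.25 (full aunt/uncle↔niece/nephew: two paths of length 3 through the shared grandparent pair: r = 2·(1/2)^3 = 1/4).
r to a full sibling = 0.5 (full sibs share both parents — two paths of length 2: r = 2·(1/2)^2 = 1/2).
Summing one r·B term per recipient: 1·0.25·0.45 + 3·0.25·0.0308 + 1·0.5·0.0596 = 0.1654.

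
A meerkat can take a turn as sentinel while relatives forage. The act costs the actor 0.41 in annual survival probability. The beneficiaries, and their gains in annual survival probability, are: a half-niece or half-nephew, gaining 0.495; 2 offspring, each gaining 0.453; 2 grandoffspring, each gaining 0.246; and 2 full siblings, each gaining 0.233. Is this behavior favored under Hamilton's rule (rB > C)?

Hamilton's rule: the trait is favored when the sum of r·B over every recipient exceeds the actor's cost C.
r to a half-niece or half-nephew = 1/8 (half-aunt/uncle↔niece/nephew: one path of length 3: r = (1/2)^3 = 1/8).
r to an offspring = 0.5 (one parent–offspring link: r = (1/2)^1 = 1/2).
r to a grandoffspring = 1/4 (two parent–offspring links: r = (1/2)^2 = 1/4).
r to a full sibling = 1/2 (full sibs share both parents — two paths of length 2: r = 2·(1/2)^2 = 1/2).
Summing one r·B term per recipient: 1·0.125·0.495 + 2·0.5·0.453 + 2·0.25·0.246 + 2·0.5·0.233 = 0.870875.
0.870875 > 0.41: the indirect benefit exceeds the cost.

Yes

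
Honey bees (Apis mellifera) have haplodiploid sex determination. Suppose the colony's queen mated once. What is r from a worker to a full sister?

Haplodiploid full sisters inherit their father's entire haploid genome identically (contributing 1/2) and on average half of their mother's contribution (1/2 · 1/2 = 1/4); r = 1/2 + 1/4 = 3/4.

0.75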